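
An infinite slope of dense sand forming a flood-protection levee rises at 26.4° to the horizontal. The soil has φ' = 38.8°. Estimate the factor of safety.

FS = 1.62

For a dry cohesionless infinite slope the factor of safety is FS = tanφ' / tanβ.
FS = tan38.8° / tan26.4° = 0.8040 / 0.4964 = 1.620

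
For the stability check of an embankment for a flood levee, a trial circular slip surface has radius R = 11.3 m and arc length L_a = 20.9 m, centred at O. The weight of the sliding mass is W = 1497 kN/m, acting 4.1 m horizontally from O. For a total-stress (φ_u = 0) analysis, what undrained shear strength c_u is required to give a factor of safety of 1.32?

c_u = 34.3 kPa

FS = c_u·L_a·R / (W·d), so c_u = FS·W·d / (L_a·R).
c_u = 1.32·1497·4.1 / (20.90·11.3) = 8101.8 / 236.17 = 34.30 kPa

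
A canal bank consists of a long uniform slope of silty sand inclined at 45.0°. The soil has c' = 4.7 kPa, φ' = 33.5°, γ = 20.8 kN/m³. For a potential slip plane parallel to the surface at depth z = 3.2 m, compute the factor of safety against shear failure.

FS = 0.80

For an infinite slope with a slip plane parallel to the surface (no pore pressure): FS = [c' + γz cos²β tanφ'] / [γz sinβ cosβ].
γz = 20.8·3.2 = 66.56 kN/m²
Numerator = 4.7 + 66.56·cos²45.0°·tan33.5° = 4.7 + 66.56·0.5000·0.6619 = 26.728 kPa
Denominator = 66.56·sin45.0°·cos45.0° = 66.56·0.7071·0.7071 = 33.280 kPa
FS = 26.728 / 33.280 = 0.803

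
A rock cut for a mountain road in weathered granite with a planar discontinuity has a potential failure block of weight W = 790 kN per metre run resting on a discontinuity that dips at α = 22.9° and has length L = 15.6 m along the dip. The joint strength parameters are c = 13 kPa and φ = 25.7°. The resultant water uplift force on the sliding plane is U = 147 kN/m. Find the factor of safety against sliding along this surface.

Resolving the block weight along and normal to the plane and applying the Mohr–Coulomb strength on the joint:
N' = W cosα − U = 790·cos22.9° − 147 = 580.7 kN/m
Driving force T = W sinα = 790·sin22.9° = 307.4 kN/m
Resisting force R = c·L + N'·tanφ = 13·15.6 + 580.7·tan25.7° = 202.8 + 279.5 = 482.3 kN/m
FS = R / T = 482.3 / 307.4 = 1.569

FS = 1.57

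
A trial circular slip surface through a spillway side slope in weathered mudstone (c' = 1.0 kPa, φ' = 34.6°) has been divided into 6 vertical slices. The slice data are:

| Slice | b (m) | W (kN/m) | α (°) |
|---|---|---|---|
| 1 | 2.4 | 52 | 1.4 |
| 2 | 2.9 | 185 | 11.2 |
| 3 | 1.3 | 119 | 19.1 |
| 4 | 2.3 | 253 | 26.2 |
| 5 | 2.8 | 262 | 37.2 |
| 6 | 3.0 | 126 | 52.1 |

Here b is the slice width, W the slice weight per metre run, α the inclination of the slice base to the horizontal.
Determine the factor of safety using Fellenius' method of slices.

FS = 1.37

Ordinary method of slices: FS = Σ[c'·Δl_i + (W_i cosα_i)·tanφ'] / Σ W_i sinα_i, with Δl_i = b_i / cosα_i.
Slice 1: Δl = 2.4/cos1.4° = 2.401 m; N'_1 = 52·cos1.4° = 52.0; c'Δl = 2.40; W sinα = 1.3
Slice 2: Δl = 2.9/cos11.2° = 2.956 m; N'_2 = 185·cos11.2° = 181.5; c'Δl = 2.96; W sinα = 35.9
Slice 3: Δl = 1.3/cos19.1° = 1.376 m; N'_3 = 119·cos19.1° = 112.4; c'Δl = 1.38; W sinα = 38.9
Slice 4: Δl = 2.3/cos26.2° = 2.563 m; N'_4 = 253·cos26.2° = 227.0; c'Δl = 2.56; W sinα = 111.7
Slice 5: Δl = 2.8/cos37.2° = 3.515 m; N'_5 = 262·cos37.2° = 208.7; c'Δl = 3.52; W sinα = 158.4
Slice 6: Δl = 3.0/cos52.1° = 4.884 m; N'_6 = 126·cos52.1° = 77.4; c'Δl = 4.88; W sinα = 99.4
Σc'Δl = 17.7 kN/m; ΣN' = 859.0 kN/m; ΣW sinα = 445.7 kN/m
Resisting = 17.7 + 859.0·tan34.6° = 17.7 + 592.6 = 610.3 kN/m
FS = 610.3 / 445.7 = 1.369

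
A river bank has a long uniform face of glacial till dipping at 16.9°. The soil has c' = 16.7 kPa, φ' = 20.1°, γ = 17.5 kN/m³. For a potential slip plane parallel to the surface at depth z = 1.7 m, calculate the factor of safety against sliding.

For an infinite slope with a slip plane parallel to the surface (no pore pressure): FS = [c' + γz cos²β tanφ'] / [γz sinβ cosβ].
γz = 17.5·1.7 = 29.75 kN/m²
Numerator = 16.7 + 29.75·cos²16.9°·tan20.1° = 16.7 + 29.75·0.9155·0.3659 = 26.667 kPa
Denominator = 29.75·sin16.9°·cos16.9° = 29.75·0.2907·0.9568 = 8.275 kPa
FS = 26.667 / 8.275 = 3.223

FS = 3.22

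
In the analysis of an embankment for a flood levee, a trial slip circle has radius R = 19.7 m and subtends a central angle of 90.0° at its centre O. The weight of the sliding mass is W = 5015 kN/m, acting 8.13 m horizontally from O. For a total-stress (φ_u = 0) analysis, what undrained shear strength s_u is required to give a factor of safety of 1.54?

s_u = 103.0 kPa

FS = s_u·L_a·R / (W·d), so s_u = FS·W·d / (L_a·R).
Arc length L_a = R·θ = 19.7·(90.0°·π/180) = 19.7·1.5708 = 30.94 m
s_u = 1.54·5015·8.13 / (30.94·19.7) = 62788.8 / 609.61 = 103.00 kPa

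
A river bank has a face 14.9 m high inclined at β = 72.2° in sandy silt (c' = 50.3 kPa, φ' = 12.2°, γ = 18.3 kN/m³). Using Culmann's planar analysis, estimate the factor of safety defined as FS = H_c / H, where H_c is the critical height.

H_c = (4c'/γ) · sinβ cosφ' / [1 − cos(β − φ')]
    = (4·50.3/18.3) · sin72.2°·cos12.2° / [1 − cos60.0°]
    = 10.995 · 0.9306 / 0.5000 = 20.46 m
FS = H_c / H = 20.46 / 14.9 = 1.373

FS = 1.37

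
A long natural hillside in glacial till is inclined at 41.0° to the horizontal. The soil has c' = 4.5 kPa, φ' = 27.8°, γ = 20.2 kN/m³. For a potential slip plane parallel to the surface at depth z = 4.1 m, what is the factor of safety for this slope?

FS = 0.72

For an infinite slope with a slip plane parallel to the surface (no pore pressure): FS = [c' + γz cos²β tanφ'] / [γz sinβ cosβ].
γz = 20.2·4.1 = 82.82 kN/m²
Numerator = 4.5 + 82.82·cos²41.0°·tan27.8° = 4.5 + 82.82·0.5696·0.5272 = 29.372 kPa
Denominator = 82.82·sin41.0°·cos41.0° = 82.82·0.6561·0.7547 = 41.007 kPa
FS = 29.372 / 41.007 = 0.716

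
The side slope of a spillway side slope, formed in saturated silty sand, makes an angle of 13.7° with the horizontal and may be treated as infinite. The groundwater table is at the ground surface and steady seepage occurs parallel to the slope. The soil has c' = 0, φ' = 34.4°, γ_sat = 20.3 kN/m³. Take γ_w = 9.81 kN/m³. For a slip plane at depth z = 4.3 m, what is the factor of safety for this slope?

FS = 1.45

With seepage parallel to the slope and the water table at the surface, the effective normal stress on the slip plane uses the buoyant unit weight γ' = γ_sat − γ_w while the driving shear stress uses γ_sat:
FS = [c' + γ' z cos²β tanφ'] / [γ_sat z sinβ cosβ]
(For c' = 0 this reduces to FS = (γ'/γ_sat)·tanφ'/tanβ.)
γ' = 20.3 − 9.81 = 10.49 kN/m³
Numerator = 0.0 + 10.49·4.3·cos²13.7°·tan34.4° = 0.0 + 10.49·4.3·0.9439·0.6847 = 29.153 kPa
Denominator = 20.3·4.3·sin13.7°·cos13.7° = 20.3·4.3·0.2368·0.9715 = 20.085 kPa
FS = 29.153 / 20.085 = 1.451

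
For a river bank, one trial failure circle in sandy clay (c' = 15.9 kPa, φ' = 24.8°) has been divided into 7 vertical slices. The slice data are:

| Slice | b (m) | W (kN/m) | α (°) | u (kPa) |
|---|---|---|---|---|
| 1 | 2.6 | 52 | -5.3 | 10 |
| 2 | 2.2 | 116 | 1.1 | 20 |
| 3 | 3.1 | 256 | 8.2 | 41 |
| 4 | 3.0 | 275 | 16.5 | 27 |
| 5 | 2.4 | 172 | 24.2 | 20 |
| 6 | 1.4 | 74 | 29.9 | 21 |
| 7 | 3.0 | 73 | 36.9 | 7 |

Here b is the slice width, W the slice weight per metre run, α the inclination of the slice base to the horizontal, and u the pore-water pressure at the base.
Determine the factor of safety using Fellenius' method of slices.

Ordinary method of slices: FS = Σ[c'·Δl_i + (W_i cosα_i − u_i·Δl_i)·tanφ'] / Σ W_i sinα_i, with Δl_i = b_i / cosα_i.
Slice 1: Δl = 2.6/cos(-5.3°) = 2.611 m; N'_1 = 52·cos(-5.3°) − 10·2.611 = 25.7; c'Δl = 41.52; W sinα = -4.8
Slice 2: Δl = 2.2/cos1.1° = 2.200 m; N'_2 = 116·cos1.1° − 20·2.200 = 72.0; c'Δl = 34.99; W sinα = 2.2
Slice 3: Δl = 3.1/cos8.2° = 3.132 m; N'_3 = 256·cos8.2° − 41·3.132 = 125.0; c'Δl = 49.80; W sinα = 36.5
Slice 4: Δl = 3.0/cos16.5° = 3.129 m; N'_4 = 275·cos16.5° − 27·3.129 = 179.2; c'Δl = 49.75; W sinα = 78.1
Slice 5: Δl = 2.4/cos24.2° = 2.631 m; N'_5 = 172·cos24.2° − 20·2.631 = 104.3; c'Δl = 41.84; W sinα = 70.5
Slice 6: Δl = 1.4/cos29.9° = 1.615 m; N'_6 = 74·cos29.9° − 21·1.615 = 30.2; c'Δl = 25.68; W sinα = 36.9
Slice 7: Δl = 3.0/cos36.9° = 3.751 m; N'_7 = 73·cos36.9° − 7·3.751 = 32.1; c'Δl = 59.65; W sinα = 43.8
Σc'Δl = 303.2 kN/m; ΣN' = 568.4 kN/m; ΣW sinα = 263.3 kN/m
Resisting = 303.2 + 568.4·tan24.8° = 303.2 + 262.6 = 565.9 kN/m
FS = 565.9 / 263.3 = 2.149

FS = 2.15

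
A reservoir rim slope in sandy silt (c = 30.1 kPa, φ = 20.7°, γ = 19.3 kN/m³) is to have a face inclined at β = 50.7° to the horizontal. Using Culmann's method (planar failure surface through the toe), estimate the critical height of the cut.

H_c = 33.71 m

Culmann's analysis gives the critical failure plane at α_cr = (β + φ)/2 = (50.7 + 20.7)/2 = 35.7°, and the critical height
H_c = (4c/γ) · sinβ cosφ / [1 − cos(β − φ)]
    = (4·30.1/19.3) · sin50.7°·cos20.7° / [1 − cos(30.0°)]
    = 6.238 · 0.7738·0.9354 / [1 − 0.8660]
    = 6.238 · 0.7239 / 0.1340
    = 33.71 m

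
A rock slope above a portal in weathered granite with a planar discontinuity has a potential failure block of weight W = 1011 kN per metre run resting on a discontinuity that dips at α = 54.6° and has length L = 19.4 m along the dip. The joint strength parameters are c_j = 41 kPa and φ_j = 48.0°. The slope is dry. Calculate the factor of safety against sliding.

FS = 1.75

Resolving the block weight along and normal to the plane and applying the Mohr–Coulomb strength on the joint:
N' = W cosα = 1011·cos54.6° = 585.7 kN/m
Driving force T = W sinα = 1011·sin54.6° = 824.1 kN/m
Resisting force R = c_j·L + N'·tanφ_j = 41·19.4 + 585.7·tan48.0° = 795.4 + 650.4 = 1445.8 kN/m
FS = R / T = 1445.8 / 824.1 = 1.754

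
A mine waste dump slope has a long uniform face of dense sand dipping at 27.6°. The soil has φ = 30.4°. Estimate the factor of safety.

FS = 1.12

For a dry cohesionless infinite slope the factor of safety is FS = tanφ / tanβ.
FS = tan30.4° / tan27.6° = 0.5867 / 0.5228 = 1.122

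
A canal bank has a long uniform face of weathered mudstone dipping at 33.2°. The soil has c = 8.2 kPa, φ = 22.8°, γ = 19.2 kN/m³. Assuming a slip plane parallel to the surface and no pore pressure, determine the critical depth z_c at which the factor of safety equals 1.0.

Setting FS = 1.00 in FS = [c + γz cos²β tanφ] / [γz sinβ cosβ] and solving for z:
z = c / [γ cosβ (FS·sinβ − cosβ·tanφ)]
  = 8.2 / [19.2·cos33.2°·(1.00·sin33.2° − cos33.2°·tan22.8°)]
  = 8.2 / [19.2·0.8368·(1.00·0.5476 − 0.8368·0.4204)]
  = 8.2 / 3.1460 = 2.606 m

z_c = 2.61 m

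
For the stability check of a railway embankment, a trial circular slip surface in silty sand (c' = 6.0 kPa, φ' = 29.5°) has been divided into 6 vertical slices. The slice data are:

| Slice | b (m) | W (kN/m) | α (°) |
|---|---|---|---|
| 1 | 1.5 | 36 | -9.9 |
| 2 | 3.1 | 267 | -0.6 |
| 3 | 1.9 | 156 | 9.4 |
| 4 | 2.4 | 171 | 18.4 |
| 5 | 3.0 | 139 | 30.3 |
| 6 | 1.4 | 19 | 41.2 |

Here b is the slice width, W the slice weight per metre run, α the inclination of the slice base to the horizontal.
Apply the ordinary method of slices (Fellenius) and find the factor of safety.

FS = 3.35

Ordinary method of slices: FS = Σ[c'·Δl_i + (W_i cosα_i)·tanφ'] / Σ W_i sinα_i, with Δl_i = b_i / cosα_i.
Slice 1: Δl = 1.5/cos(-9.9°) = 1.523 m; N'_1 = 36·cos(-9.9°) = 35.5; c'Δl = 9.14; W sinα = -6.2
Slice 2: Δl = 3.1/cos(-0.6°) = 3.100 m; N'_2 = 267·cos(-0.6°) = 267.0; c'Δl = 18.60; W sinα = -2.8
Slice 3: Δl = 1.9/cos9.4° = 1.926 m; N'_3 = 156·cos9.4° = 153.9; c'Δl = 11.56; W sinα = 25.5
Slice 4: Δl = 2.4/cos18.4° = 2.529 m; N'_4 = 171·cos18.4° = 162.3; c'Δl = 15.18; W sinα = 54.0
Slice 5: Δl = 3.0/cos30.3° = 3.475 m; N'_5 = 139·cos30.3° = 120.0; c'Δl = 20.85; W sinα = 70.1
Slice 6: Δl = 1.4/cos41.2° = 1.861 m; N'_6 = 19·cos41.2° = 14.3; c'Δl = 11.16; W sinα = 12.5
Σc'Δl = 86.5 kN/m; ΣN' = 752.9 kN/m; ΣW sinα = 153.1 kN/m
Resisting = 86.5 + 752.9·tan29.5° = 86.5 + 426.0 = 512.5 kN/m
FS = 512.5 / 153.1 = 3.347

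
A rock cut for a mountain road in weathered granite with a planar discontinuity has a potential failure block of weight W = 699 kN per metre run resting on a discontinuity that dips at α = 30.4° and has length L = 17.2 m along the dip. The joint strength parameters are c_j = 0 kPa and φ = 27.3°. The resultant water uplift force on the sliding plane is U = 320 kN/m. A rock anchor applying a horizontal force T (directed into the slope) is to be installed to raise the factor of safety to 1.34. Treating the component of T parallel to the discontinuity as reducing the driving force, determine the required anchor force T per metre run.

Resolving forces along and normal to the sliding plane, with the horizontal anchor force T adding T·sinα to the effective normal force and T·cosα acting up the plane against the driving force:
FS = [c_jL + (W cosα − U + T sinα) tanφ] / [W sinα − T cosα]
Without the anchor: N' = 282.9 kN/m, driving T_d = 353.7 kN/m, resisting R = 0·17.2 + 282.9·tan27.3° = 146.0 kN/m, FS = 0.41.
Setting FS = 1.34 and solving for T:
1.34·(353.7 − T cos30.4°) = 146.0 + T sin30.4°·tan27.3°
T·(sin30.4°·tan27.3° + 1.34·cos30.4°) = 1.34·353.7 − 146.0
T·(0.5060·0.5161 + 1.34·0.8625) = 474.0 − 146.0 = 328.0
T·1.4170 = 328.0
T = 231.5 kN/m

T = 231 kN/m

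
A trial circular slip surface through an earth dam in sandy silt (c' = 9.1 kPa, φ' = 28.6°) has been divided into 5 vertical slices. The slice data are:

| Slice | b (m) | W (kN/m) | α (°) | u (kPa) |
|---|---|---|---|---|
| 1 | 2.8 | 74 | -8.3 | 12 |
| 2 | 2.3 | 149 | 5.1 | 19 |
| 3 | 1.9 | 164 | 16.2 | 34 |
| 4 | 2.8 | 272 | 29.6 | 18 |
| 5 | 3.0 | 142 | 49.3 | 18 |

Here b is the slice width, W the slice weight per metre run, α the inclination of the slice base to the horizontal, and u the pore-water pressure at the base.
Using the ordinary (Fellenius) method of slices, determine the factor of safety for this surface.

FS = 1.26

Ordinary method of slices: FS = Σ[c'·Δl_i + (W_i cosα_i − u_i·Δl_i)·tanφ'] / Σ W_i sinα_i, with Δl_i = b_i / cosα_i.
Slice 1: Δl = 2.8/cos(-8.3°) = 2.830 m; N'_1 = 74·cos(-8.3°) − 12·2.830 = 39.3; c'Δl = 25.75; W sinα = -10.7
Slice 2: Δl = 2.3/cos5.1° = 2.309 m; N'_2 = 149·cos5.1° − 19·2.309 = 104.5; c'Δl = 21.01; W sinα = 13.2
Slice 3: Δl = 1.9/cos16.2° = 1.979 m; N'_3 = 164·cos16.2° − 34·1.979 = 90.2; c'Δl = 18.00; W sinα = 45.8
Slice 4: Δl = 2.8/cos29.6° = 3.220 m; N'_4 = 272·cos29.6° − 18·3.220 = 178.5; c'Δl = 29.30; W sinα = 134.4
Slice 5: Δl = 3.0/cos49.3° = 4.601 m; N'_5 = 142·cos49.3° − 18·4.601 = 9.8; c'Δl = 41.86; W sinα = 107.7
Σc'Δl = 135.9 kN/m; ΣN' = 422.3 kN/m; ΣW sinα = 290.3 kN/m
Resisting = 135.9 + 422.3·tan28.6° = 135.9 + 230.3 = 366.2 kN/m
FS = 366.2 / 290.3 = 1.261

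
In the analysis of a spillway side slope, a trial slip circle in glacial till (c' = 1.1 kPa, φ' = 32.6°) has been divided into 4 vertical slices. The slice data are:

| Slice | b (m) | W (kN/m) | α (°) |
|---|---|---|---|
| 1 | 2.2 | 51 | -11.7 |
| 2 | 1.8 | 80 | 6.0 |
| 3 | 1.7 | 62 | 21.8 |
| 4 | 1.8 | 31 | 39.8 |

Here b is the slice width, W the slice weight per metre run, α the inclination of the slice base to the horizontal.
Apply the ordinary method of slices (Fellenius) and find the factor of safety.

Ordinary method of slices: FS = Σ[c'·Δl_i + (W_i cosα_i)·tanφ'] / Σ W_i sinα_i, with Δl_i = b_i / cosα_i.
Slice 1: Δl = 2.2/cos(-11.7°) = 2.247 m; N'_1 = 51·cos(-11.7°) = 49.9; c'Δl = 2.47; W sinα = -10.3
Slice 2: Δl = 1.8/cos6.0° = 1.810 m; N'_2 = 80·cos6.0° = 79.6; c'Δl = 1.99; W sinα = 8.4
Slice 3: Δl = 1.7/cos21.8° = 1.831 m; N'_3 = 62·cos21.8° = 57.6; c'Δl = 2.01; W sinα = 23.0
Slice 4: Δl = 1.8/cos39.8° = 2.343 m; N'_4 = 31·cos39.8° = 23.8; c'Δl = 2.58; W sinα = 19.8
Σc'Δl = 9.1 kN/m; ΣN' = 210.9 kN/m; ΣW sinα = 40.9 kN/m
Resisting = 9.1 + 210.9·tan32.6° = 9.1 + 134.9 = 143.9 kN/m
FS = 143.9 / 40.9 = 3.520

FS = 3.52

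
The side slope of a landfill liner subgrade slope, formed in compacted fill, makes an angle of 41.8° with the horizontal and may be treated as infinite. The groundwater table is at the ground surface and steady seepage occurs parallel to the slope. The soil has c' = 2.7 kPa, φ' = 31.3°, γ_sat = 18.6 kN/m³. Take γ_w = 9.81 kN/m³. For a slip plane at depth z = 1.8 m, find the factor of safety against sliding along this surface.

With seepage parallel to the slope and the water table at the surface, the effective normal stress on the slip plane uses the buoyant unit weight γ' = γ_sat − γ_w while the driving shear stress uses γ_sat:
FS = [c' + γ' z cos²β tanφ'] / [γ_sat z sinβ cosβ]
γ' = 18.6 − 9.81 = 8.79 kN/m³
Numerator = 2.7 + 8.79·1.8·cos²41.8°·tan31.3° = 2.7 + 8.79·1.8·0.5557·0.6080 = 8.046 kPa
Denominator = 18.6·1.8·sin41.8°·cos41.8° = 18.6·1.8·0.6665·0.7455 = 16.636 kPa
FS = 8.046 / 16.636 = 0.484

FS = 0.48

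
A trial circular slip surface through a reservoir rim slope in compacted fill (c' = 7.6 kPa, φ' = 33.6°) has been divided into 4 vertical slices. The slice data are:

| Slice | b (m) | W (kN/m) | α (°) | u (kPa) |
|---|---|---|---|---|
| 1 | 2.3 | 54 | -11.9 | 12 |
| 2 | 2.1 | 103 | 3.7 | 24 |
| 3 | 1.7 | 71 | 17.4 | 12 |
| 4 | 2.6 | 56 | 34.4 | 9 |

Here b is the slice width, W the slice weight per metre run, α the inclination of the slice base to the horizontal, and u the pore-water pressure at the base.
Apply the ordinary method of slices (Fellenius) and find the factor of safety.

Ordinary method of slices: FS = Σ[c'·Δl_i + (W_i cosα_i − u_i·Δl_i)·tanφ'] / Σ W_i sinα_i, with Δl_i = b_i / cosα_i.
Slice 1: Δl = 2.3/cos(-11.9°) = 2.351 m; N'_1 = 54·cos(-11.9°) − 12·2.351 = 24.6; c'Δl = 17.86; W sinα = -11.1
Slice 2: Δl = 2.1/cos3.7° = 2.104 m; N'_2 = 103·cos3.7° − 24·2.104 = 52.3; c'Δl = 15.99; W sinα = 6.6
Slice 3: Δl = 1.7/cos17.4° = 1.782 m; N'_3 = 71·cos17.4° − 12·1.782 = 46.4; c'Δl = 13.54; W sinα = 21.2
Slice 4: Δl = 2.6/cos34.4° = 3.151 m; N'_4 = 56·cos34.4° − 9·3.151 = 17.8; c'Δl = 23.95; W sinα = 31.6
Σc'Δl = 71.3 kN/m; ΣN' = 141.1 kN/m; ΣW sinα = 48.4 kN/m
Resisting = 71.3 + 141.1·tan33.6° = 71.3 + 93.8 = 165.1 kN/m
FS = 165.1 / 48.4 = 3.413

FS = 3.41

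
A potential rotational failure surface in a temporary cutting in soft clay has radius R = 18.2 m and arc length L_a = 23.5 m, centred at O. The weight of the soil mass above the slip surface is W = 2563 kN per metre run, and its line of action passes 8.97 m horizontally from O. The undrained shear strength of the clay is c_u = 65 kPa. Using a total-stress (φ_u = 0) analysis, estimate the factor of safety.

FS = 1.21

Taking moments about the centre O, the resisting moment is provided by the undrained shear strength acting along the arc:
M_R = c_u·L_a·R = 65·23.50·18.2 = 27800.5 kN·m/m
M_D = W·d = 2563·8.97 = 22990.1 kN·m/m
FS = M_R / M_D = 27800.5 / 22990.1 = 1.209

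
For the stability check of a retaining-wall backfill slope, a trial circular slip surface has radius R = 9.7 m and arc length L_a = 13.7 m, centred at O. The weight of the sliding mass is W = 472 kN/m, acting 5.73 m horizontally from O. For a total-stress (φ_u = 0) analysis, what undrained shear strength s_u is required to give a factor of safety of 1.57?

s_u = 32.0 kPa

FS = s_u·L_a·R / (W·d), so s_u = FS·W·d / (L_a·R).
s_u = 1.57·472·5.73 / (13.70·9.7) = 4246.2 / 132.89 = 31.95 kPa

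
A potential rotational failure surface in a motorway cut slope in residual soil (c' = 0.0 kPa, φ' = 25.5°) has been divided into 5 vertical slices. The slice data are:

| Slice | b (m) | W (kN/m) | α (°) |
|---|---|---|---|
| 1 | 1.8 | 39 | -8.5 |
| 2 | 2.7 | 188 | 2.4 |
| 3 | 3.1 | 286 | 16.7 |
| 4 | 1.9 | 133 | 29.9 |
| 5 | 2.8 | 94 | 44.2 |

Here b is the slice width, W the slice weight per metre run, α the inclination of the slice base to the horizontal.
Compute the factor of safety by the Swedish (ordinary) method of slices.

FS = 1.51

Ordinary method of slices: FS = Σ[c'·Δl_i + (W_i cosα_i)·tanφ'] / Σ W_i sinα_i, with Δl_i = b_i / cosα_i.
Slice 1: Δl = 1.8/cos(-8.5°) = 1.820 m; N'_1 = 39·cos(-8.5°) = 38.6; c'Δl = 0.00; W sinα = -5.8
Slice 2: Δl = 2.7/cos2.4° = 2.702 m; N'_2 = 188·cos2.4° = 187.8; c'Δl = 0.00; W sinα = 7.9
Slice 3: Δl = 3.1/cos16.7° = 3.237 m; N'_3 = 286·cos16.7° = 273.9; c'Δl = 0.00; W sinα = 82.2
Slice 4: Δl = 1.9/cos29.9° = 2.192 m; N'_4 = 133·cos29.9° = 115.3; c'Δl = 0.00; W sinα = 66.3
Slice 5: Δl = 2.8/cos44.2° = 3.906 m; N'_5 = 94·cos44.2° = 67.4; c'Δl = 0.00; W sinα = 65.5
Σc'Δl = 0.0 kN/m; ΣN' = 683.0 kN/m; ΣW sinα = 216.1 kN/m
Resisting = 0.0 + 683.0·tan25.5° = 0.0 + 325.8 = 325.8 kN/m
FS = 325.8 / 216.1 = 1.507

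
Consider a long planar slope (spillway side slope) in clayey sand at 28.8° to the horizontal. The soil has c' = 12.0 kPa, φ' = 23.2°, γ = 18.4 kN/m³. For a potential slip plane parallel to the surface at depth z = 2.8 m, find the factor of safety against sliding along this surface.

FS = 1.33

For an infinite slope with a slip plane parallel to the surface (no pore pressure): FS = [c' + γz cos²β tanφ'] / [γz sinβ cosβ].
γz = 18.4·2.8 = 51.52 kN/m²
Numerator = 12.0 + 51.52·cos²28.8°·tan23.2° = 12.0 + 51.52·0.7679·0.4286 = 28.957 kPa
Denominator = 51.52·sin28.8°·cos28.8° = 51.52·0.4818·0.8763 = 21.750 kPa
FS = 28.957 / 21.750 = 1.331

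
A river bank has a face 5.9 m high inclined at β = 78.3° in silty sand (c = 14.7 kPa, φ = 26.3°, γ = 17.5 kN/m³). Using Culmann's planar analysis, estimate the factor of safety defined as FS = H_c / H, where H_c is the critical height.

FS = 1.30

H_c = (4c/γ) · sinβ cosφ / [1 − cos(β − φ)]
    = (4·14.7/17.5) · sin78.3°·cos26.3° / [1 − cos52.0°]
    = 3.360 · 0.8779 / 0.3843 = 7.67 m
FS = H_c / H = 7.67 / 5.9 = 1.301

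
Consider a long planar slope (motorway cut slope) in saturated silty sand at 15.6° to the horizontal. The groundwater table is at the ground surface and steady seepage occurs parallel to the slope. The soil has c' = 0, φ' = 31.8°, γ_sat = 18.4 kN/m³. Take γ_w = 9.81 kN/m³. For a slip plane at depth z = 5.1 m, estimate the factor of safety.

FS = 1.04

With seepage parallel to the slope and the water table at the surface, the effective normal stress on the slip plane uses the buoyant unit weight γ' = γ_sat − γ_w while the driving shear stress uses γ_sat:
FS = [c' + γ' z cos²β tanφ'] / [γ_sat z sinβ cosβ]
(For c' = 0 this reduces to FS = (γ'/γ_sat)·tanφ'/tanβ.)
γ' = 18.4 − 9.81 = 8.59 kN/m³
Numerator = 0.0 + 8.59·5.1·cos²15.6°·tan31.8° = 0.0 + 8.59·5.1·0.9277·0.6200 = 25.198 kPa
Denominator = 18.4·5.1·sin15.6°·cos15.6° = 18.4·5.1·0.2689·0.9632 = 24.306 kPa
FS = 25.198 / 24.306 = 1.037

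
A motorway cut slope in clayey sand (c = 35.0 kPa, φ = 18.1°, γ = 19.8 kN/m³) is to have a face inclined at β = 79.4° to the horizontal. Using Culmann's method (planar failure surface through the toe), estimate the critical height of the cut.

H_c = 12.71 m

Culmann's analysis gives the critical failure plane at α_cr = (β + φ)/2 = (79.4 + 18.1)/2 = 48.8°, and the critical height
H_c = (4c/γ) · sinβ cosφ / [1 − cos(β − φ)]
    = (4·35.0/19.8) · sin79.4°·cos18.1° / [1 − cos(61.3°)]
    = 7.071 · 0.9829·0.9505 / [1 − 0.4802]
    = 7.071 · 0.9343 / 0.5198
    = 12.71 m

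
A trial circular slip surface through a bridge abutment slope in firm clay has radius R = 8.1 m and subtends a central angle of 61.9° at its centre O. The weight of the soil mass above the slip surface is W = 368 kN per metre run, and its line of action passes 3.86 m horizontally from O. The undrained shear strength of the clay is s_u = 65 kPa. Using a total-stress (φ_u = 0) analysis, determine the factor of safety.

Taking moments about the centre O, the resisting moment is provided by the undrained shear strength acting along the arc:
Arc length L_a = R·θ = 8.1·(61.9°·π/180) = 8.1·1.0804 = 8.75 m
M_R = s_u·L_a·R = 65·8.75·8.1 = 4607.4 kN·m/m
M_D = W·d = 368·3.86 = 1420.5 kN·m/m
FS = M_R / M_D = 4607.4 / 1420.5 = 3.244

FS = 3.24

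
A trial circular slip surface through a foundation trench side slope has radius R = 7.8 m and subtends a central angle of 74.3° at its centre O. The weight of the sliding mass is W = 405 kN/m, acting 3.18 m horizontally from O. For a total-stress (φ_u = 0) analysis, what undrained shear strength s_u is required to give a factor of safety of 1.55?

s_u = 25.3 kPa

FS = s_u·L_a·R / (W·d), so s_u = FS·W·d / (L_a·R).
Arc length L_a = R·θ = 7.8·(74.3°·π/180) = 7.8·1.2968 = 10.11 m
s_u = 1.55·405·3.18 / (10.11·7.8) = 1996.2 / 78.90 = 25.30 kPa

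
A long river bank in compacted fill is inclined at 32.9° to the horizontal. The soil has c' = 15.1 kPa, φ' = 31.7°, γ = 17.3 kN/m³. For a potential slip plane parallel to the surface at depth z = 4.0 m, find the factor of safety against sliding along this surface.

For an infinite slope with a slip plane parallel to the surface (no pore pressure): FS = [c' + γz cos²β tanφ'] / [γz sinβ cosβ].
γz = 17.3·4.0 = 69.20 kN/m²
Numerator = 15.1 + 69.20·cos²32.9°·tan31.7° = 15.1 + 69.20·0.7050·0.6176 = 45.229 kPa
Denominator = 69.20·sin32.9°·cos32.9° = 69.20·0.5432·0.8396 = 31.559 kPa
FS = 45.229 / 31.559 = 1.433

FS = 1.43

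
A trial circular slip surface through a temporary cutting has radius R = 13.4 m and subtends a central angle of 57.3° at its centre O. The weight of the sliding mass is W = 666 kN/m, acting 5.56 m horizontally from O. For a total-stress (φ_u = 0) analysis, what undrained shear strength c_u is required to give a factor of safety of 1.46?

FS = c_u·L_a·R / (W·d), so c_u = FS·W·d / (L_a·R).
Arc length L_a = R·θ = 13.4·(57.3°·π/180) = 13.4·1.0001 = 13.40 m
c_u = 1.46·666·5.56 / (13.40·13.4) = 5406.3 / 179.57 = 30.11 kPa

c_u = 30.1 kPa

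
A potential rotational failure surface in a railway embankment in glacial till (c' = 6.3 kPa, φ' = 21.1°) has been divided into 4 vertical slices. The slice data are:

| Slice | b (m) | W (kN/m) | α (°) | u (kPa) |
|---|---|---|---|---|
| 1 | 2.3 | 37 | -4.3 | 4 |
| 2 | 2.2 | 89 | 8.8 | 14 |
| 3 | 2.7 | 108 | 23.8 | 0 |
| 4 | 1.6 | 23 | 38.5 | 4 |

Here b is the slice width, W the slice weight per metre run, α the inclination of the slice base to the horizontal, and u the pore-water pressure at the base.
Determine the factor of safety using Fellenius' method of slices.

FS = 1.96

Ordinary method of slices: FS = Σ[c'·Δl_i + (W_i cosα_i − u_i·Δl_i)·tanφ'] / Σ W_i sinα_i, with Δl_i = b_i / cosα_i.
Slice 1: Δl = 2.3/cos(-4.3°) = 2.306 m; N'_1 = 37·cos(-4.3°) − 4·2.306 = 27.7; c'Δl = 14.53; W sinα = -2.8
Slice 2: Δl = 2.2/cos8.8° = 2.226 m; N'_2 = 89·cos8.8° − 14·2.226 = 56.8; c'Δl = 14.03; W sinα = 13.6
Slice 3: Δl = 2.7/cos23.8° = 2.951 m; N'_3 = 108·cos23.8° − 0·2.951 = 98.8; c'Δl = 18.59; W sinα = 43.6
Slice 4: Δl = 1.6/cos38.5° = 2.044 m; N'_4 = 23·cos38.5° − 4·2.044 = 9.8; c'Δl = 12.88; W sinα = 14.3
Σc'Δl = 60.0 kN/m; ΣN' = 193.1 kN/m; ΣW sinα = 68.7 kN/m
Resisting = 60.0 + 193.1·tan21.1° = 60.0 + 74.5 = 134.5 kN/m
FS = 134.5 / 68.7 = 1.957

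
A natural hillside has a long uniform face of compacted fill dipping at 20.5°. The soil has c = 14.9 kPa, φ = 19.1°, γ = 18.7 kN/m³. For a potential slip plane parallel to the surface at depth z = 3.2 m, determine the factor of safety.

For an infinite slope with a slip plane parallel to the surface (no pore pressure): FS = [c + γz cos²β tanφ] / [γz sinβ cosβ].
γz = 18.7·3.2 = 59.84 kN/m²
Numerator = 14.9 + 59.84·cos²20.5°·tan19.1° = 14.9 + 59.84·0.8774·0.3463 = 33.080 kPa
Denominator = 59.84·sin20.5°·cos20.5° = 59.84·0.3502·0.9367 = 19.629 kPa
FS = 33.080 / 19.629 = 1.685

FS = 1.69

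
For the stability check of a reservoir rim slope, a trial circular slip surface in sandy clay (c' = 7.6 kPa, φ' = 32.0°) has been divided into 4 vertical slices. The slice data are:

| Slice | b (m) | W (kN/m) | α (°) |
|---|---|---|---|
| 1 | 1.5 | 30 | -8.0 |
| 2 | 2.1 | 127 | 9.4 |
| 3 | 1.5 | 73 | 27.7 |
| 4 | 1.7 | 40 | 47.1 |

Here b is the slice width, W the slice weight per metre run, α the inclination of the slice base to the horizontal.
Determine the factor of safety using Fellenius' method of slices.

FS = 2.68

Ordinary method of slices: FS = Σ[c'·Δl_i + (W_i cosα_i)·tanφ'] / Σ W_i sinα_i, with Δl_i = b_i / cosα_i.
Slice 1: Δl = 1.5/cos(-8.0°) = 1.515 m; N'_1 = 30·cos(-8.0°) = 29.7; c'Δl = 11.51; W sinα = -4.2
Slice 2: Δl = 2.1/cos9.4° = 2.129 m; N'_2 = 127·cos9.4° = 125.3; c'Δl = 16.18; W sinα = 20.7
Slice 3: Δl = 1.5/cos27.7° = 1.694 m; N'_3 = 73·cos27.7° = 64.6; c'Δl = 12.88; W sinα = 33.9
Slice 4: Δl = 1.7/cos47.1° = 2.497 m; N'_4 = 40·cos47.1° = 27.2; c'Δl = 18.98; W sinα = 29.3
Σc'Δl = 59.5 kN/m; ΣN' = 246.9 kN/m; ΣW sinα = 79.8 kN/m
Resisting = 59.5 + 246.9·tan32.0° = 59.5 + 154.3 = 213.8 kN/m
FS = 213.8 / 79.8 = 2.679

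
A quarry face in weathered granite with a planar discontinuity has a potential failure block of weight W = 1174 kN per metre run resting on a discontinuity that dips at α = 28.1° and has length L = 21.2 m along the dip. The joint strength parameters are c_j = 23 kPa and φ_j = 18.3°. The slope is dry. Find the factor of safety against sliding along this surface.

Resolving the block weight along and normal to the plane and applying the Mohr–Coulomb strength on the joint:
N' = W cosα = 1174·cos28.1° = 1035.6 kN/m
Driving force T = W sinα = 1174·sin28.1° = 553.0 kN/m
Resisting force R = c_j·L + N'·tanφ_j = 23·21.2 + 1035.6·tan18.3° = 487.6 + 342.5 = 830.1 kN/m
FS = R / T = 830.1 / 553.0 = 1.501

FS = 1.50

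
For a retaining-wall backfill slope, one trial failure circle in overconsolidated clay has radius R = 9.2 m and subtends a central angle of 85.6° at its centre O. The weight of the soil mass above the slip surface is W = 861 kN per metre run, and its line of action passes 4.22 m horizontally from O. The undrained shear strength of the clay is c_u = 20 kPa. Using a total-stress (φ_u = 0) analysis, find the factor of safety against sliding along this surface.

Taking moments about the centre O, the resisting moment is provided by the undrained shear strength acting along the arc:
Arc length L_a = R·θ = 9.2·(85.6°·π/180) = 9.2·1.4940 = 13.74 m
M_R = c_u·L_a·R = 20·13.74·9.2 = 2529.0 kN·m/m
M_D = W·d = 861·4.22 = 3633.4 kN·m/m
FS = M_R / M_D = 2529.0 / 3633.4 = 0.696

FS = 0.70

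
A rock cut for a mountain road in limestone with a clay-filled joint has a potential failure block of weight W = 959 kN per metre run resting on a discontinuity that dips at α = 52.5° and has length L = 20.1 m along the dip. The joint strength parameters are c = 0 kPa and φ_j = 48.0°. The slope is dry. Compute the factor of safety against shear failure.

Resolving the block weight along and normal to the plane and applying the Mohr–Coulomb strength on the joint:
N' = W cosα = 959·cos52.5° = 583.8 kN/m
Driving force T = W sinα = 959·sin52.5° = 760.8 kN/m
Resisting force R = c·L + N'·tanφ_j = 0·20.1 + 583.8·tan48.0° = 0.0 + 648.4 = 648.4 kN/m
FS = R / T = 648.4 / 760.8 = 0.852

FS = 0.85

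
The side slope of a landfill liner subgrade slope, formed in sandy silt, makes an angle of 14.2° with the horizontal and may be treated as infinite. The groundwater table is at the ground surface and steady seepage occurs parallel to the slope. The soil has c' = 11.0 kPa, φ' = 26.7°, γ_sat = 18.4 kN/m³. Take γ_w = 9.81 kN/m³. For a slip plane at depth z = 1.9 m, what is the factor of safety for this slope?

FS = 2.25

With seepage parallel to the slope and the water table at the surface, the effective normal stress on the slip plane uses the buoyant unit weight γ' = γ_sat − γ_w while the driving shear stress uses γ_sat:
FS = [c' + γ' z cos²β tanφ'] / [γ_sat z sinβ cosβ]
γ' = 18.4 − 9.81 = 8.59 kN/m³
Numerator = 11.0 + 8.59·1.9·cos²14.2°·tan26.7° = 11.0 + 8.59·1.9·0.9398·0.5029 = 18.715 kPa
Denominator = 18.4·1.9·sin14.2°·cos14.2° = 18.4·1.9·0.2453·0.9694 = 8.314 kPa
FS = 18.715 / 8.314 = 2.251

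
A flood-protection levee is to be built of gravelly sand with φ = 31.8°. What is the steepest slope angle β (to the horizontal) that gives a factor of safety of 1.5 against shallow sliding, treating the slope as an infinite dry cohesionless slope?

β = 22.5°

For an infinite dry cohesionless slope FS = tanφ/tanβ, so tanβ = tanφ / FS.
tanβ = tan31.8° / 1.5 = 0.6200 / 1.5 = 0.4134
β = arctan(0.4134) = 22.46°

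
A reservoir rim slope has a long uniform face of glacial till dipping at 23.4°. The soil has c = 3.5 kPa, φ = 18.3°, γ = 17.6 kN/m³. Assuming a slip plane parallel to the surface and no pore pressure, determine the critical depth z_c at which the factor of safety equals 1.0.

z_c = 2.31 m

Setting FS = 1.00 in FS = [c + γz cos²β tanφ] / [γz sinβ cosβ] and solving for z:
z = c / [γ cosβ (FS·sinβ − cosβ·tanφ)]
  = 3.5 / [17.6·cos23.4°·(1.00·sin23.4° − cos23.4°·tan18.3°)]
  = 3.5 / [17.6·0.9178·(1.00·0.3971 − 0.9178·0.3307)]
  = 3.5 / 1.5123 = 2.314 m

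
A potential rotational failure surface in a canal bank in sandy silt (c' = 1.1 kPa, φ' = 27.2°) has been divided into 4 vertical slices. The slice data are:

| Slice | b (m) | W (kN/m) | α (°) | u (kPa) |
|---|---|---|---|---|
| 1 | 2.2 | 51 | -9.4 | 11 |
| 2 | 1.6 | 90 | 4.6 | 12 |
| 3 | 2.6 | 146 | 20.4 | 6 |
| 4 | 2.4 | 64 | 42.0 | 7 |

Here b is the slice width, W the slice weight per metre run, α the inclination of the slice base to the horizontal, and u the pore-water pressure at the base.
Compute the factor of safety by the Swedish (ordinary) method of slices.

FS = 1.46

Ordinary method of slices: FS = Σ[c'·Δl_i + (W_i cosα_i − u_i·Δl_i)·tanφ'] / Σ W_i sinα_i, with Δl_i = b_i / cosα_i.
Slice 1: Δl = 2.2/cos(-9.4°) = 2.230 m; N'_1 = 51·cos(-9.4°) − 11·2.230 = 25.8; c'Δl = 2.45; W sinα = -8.3
Slice 2: Δl = 1.6/cos4.6° = 1.605 m; N'_2 = 90·cos4.6° − 12·1.605 = 70.4; c'Δl = 1.77; W sinα = 7.2
Slice 3: Δl = 2.6/cos20.4° = 2.774 m; N'_3 = 146·cos20.4° − 6·2.774 = 120.2; c'Δl = 3.05; W sinα = 50.9
Slice 4: Δl = 2.4/cos42.0° = 3.230 m; N'_4 = 64·cos42.0° − 7·3.230 = 25.0; c'Δl = 3.55; W sinα = 42.8
Σc'Δl = 10.8 kN/m; ΣN' = 241.4 kN/m; ΣW sinα = 92.6 kN/m
Resisting = 10.8 + 241.4·tan27.2° = 10.8 + 124.1 = 134.9 kN/m
FS = 134.9 / 92.6 = 1.457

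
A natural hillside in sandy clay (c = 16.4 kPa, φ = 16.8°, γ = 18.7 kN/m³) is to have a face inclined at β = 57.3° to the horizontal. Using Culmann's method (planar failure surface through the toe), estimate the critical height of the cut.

H_c = 11.80 m

Culmann's analysis gives the critical failure plane at α_cr = (β + φ)/2 = (57.3 + 16.8)/2 = 37.0°, and the critical height
H_c = (4c/γ) · sinβ cosφ / [1 − cos(β − φ)]
    = (4·16.4/18.7) · sin57.3°·cos16.8° / [1 − cos(40.5°)]
    = 3.508 · 0.8415·0.9573 / [1 − 0.7604]
    = 3.508 · 0.8056 / 0.2396
    = 11.80 m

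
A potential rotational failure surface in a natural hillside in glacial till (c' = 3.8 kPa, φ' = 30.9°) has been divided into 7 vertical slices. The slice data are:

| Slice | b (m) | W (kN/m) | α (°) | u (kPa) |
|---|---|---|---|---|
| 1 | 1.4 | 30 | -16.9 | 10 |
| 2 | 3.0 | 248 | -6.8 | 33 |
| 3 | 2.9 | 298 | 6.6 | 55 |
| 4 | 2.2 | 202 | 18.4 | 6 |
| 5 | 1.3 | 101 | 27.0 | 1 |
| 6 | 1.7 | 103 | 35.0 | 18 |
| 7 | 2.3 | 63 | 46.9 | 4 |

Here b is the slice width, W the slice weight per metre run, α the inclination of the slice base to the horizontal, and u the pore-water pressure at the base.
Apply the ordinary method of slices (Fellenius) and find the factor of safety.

FS = 2.11

Ordinary method of slices: FS = Σ[c'·Δl_i + (W_i cosα_i − u_i·Δl_i)·tanφ'] / Σ W_i sinα_i, with Δl_i = b_i / cosα_i.
Slice 1: Δl = 1.4/cos(-16.9°) = 1.463 m; N'_1 = 30·cos(-16.9°) − 10·1.463 = 14.1; c'Δl = 5.56; W sinα = -8.7
Slice 2: Δl = 3.0/cos(-6.8°) = 3.021 m; N'_2 = 248·cos(-6.8°) − 33·3.021 = 146.6; c'Δl = 11.48; W sinα = -29.4
Slice 3: Δl = 2.9/cos6.6° = 2.919 m; N'_3 = 298·cos6.6° − 55·2.919 = 135.5; c'Δl = 11.09; W sinα = 34.3
Slice 4: Δl = 2.2/cos18.4° = 2.319 m; N'_4 = 202·cos18.4° − 6·2.319 = 177.8; c'Δl = 8.81; W sinα = 63.8
Slice 5: Δl = 1.3/cos27.0° = 1.459 m; N'_5 = 101·cos27.0° − 1·1.459 = 88.5; c'Δl = 5.54; W sinα = 45.9
Slice 6: Δl = 1.7/cos35.0° = 2.075 m; N'_6 = 103·cos35.0° − 18·2.075 = 47.0; c'Δl = 7.89; W sinα = 59.1
Slice 7: Δl = 2.3/cos46.9° = 3.366 m; N'_7 = 63·cos46.9° − 4·3.366 = 29.6; c'Δl = 12.79; W sinα = 46.0
Σc'Δl = 63.2 kN/m; ΣN' = 639.0 kN/m; ΣW sinα = 210.9 kN/m
Resisting = 63.2 + 639.0·tan30.9° = 63.2 + 382.4 = 445.6 kN/m
FS = 445.6 / 210.9 = 2.113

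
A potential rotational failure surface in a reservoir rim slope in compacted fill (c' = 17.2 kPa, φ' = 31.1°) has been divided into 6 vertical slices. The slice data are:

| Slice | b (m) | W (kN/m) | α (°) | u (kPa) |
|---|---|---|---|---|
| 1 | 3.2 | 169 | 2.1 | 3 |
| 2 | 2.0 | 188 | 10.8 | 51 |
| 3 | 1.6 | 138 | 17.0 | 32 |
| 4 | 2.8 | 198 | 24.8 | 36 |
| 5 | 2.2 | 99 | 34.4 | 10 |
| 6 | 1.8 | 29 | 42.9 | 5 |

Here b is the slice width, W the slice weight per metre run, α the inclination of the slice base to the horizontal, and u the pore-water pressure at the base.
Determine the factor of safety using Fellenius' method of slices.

Ordinary method of slices: FS = Σ[c'·Δl_i + (W_i cosα_i − u_i·Δl_i)·tanφ'] / Σ W_i sinα_i, with Δl_i = b_i / cosα_i.
Slice 1: Δl = 3.2/cos2.1° = 3.202 m; N'_1 = 169·cos2.1° − 3·3.202 = 159.3; c'Δl = 55.08; W sinα = 6.2
Slice 2: Δl = 2.0/cos10.8° = 2.036 m; N'_2 = 188·cos10.8° − 51·2.036 = 80.8; c'Δl = 35.02; W sinα = 35.2
Slice 3: Δl = 1.6/cos17.0° = 1.673 m; N'_3 = 138·cos17.0° − 32·1.673 = 78.4; c'Δl = 28.78; W sinα = 40.3
Slice 4: Δl = 2.8/cos24.8° = 3.084 m; N'_4 = 198·cos24.8° − 36·3.084 = 68.7; c'Δl = 53.05; W sinα = 83.1
Slice 5: Δl = 2.2/cos34.4° = 2.666 m; N'_5 = 99·cos34.4° − 10·2.666 = 55.0; c'Δl = 45.86; W sinα = 55.9
Slice 6: Δl = 1.8/cos42.9° = 2.457 m; N'_6 = 29·cos42.9° − 5·2.457 = 9.0; c'Δl = 42.26; W sinα = 19.7
Σc'Δl = 260.1 kN/m; ΣN' = 451.2 kN/m; ΣW sinα = 240.5 kN/m
Resisting = 260.1 + 451.2·tan31.1° = 260.1 + 272.2 = 532.2 kN/m
FS = 532.2 / 240.5 = 2.213

FS = 2.21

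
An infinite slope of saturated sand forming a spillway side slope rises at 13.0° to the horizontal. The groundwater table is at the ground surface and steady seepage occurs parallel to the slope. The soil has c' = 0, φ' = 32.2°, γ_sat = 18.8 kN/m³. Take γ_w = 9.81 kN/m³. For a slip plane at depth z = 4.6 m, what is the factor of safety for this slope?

With seepage parallel to the slope and the water table at the surface, the effective normal stress on the slip plane uses the buoyant unit weight γ' = γ_sat − γ_w while the driving shear stress uses γ_sat:
FS = [c' + γ' z cos²β tanφ'] / [γ_sat z sinβ cosβ]
(For c' = 0 this reduces to FS = (γ'/γ_sat)·tanφ'/tanβ.)
γ' = 18.8 − 9.81 = 8.99 kN/m³
Numerator = 0.0 + 8.99·4.6·cos²13.0°·tan32.2° = 0.0 + 8.99·4.6·0.9494·0.6297 = 24.724 kPa
Denominator = 18.8·4.6·sin13.0°·cos13.0° = 18.8·4.6·0.2250·0.9744 = 18.955 kPa
FS = 24.724 / 18.955 = 1.304

FS = 1.30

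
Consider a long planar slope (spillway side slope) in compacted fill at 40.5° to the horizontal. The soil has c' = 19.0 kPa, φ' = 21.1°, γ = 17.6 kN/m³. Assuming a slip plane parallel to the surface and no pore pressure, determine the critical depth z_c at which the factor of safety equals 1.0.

Setting FS = 1.00 in FS = [c' + γz cos²β tanφ'] / [γz sinβ cosβ] and solving for z:
z = c' / [γ cosβ (FS·sinβ − cosβ·tanφ')]
  = 19.0 / [17.6·cos40.5°·(1.00·sin40.5° − cos40.5°·tan21.1°)]
  = 19.0 / [17.6·0.7604·(1.00·0.6494 − 0.7604·0.3859)]
  = 19.0 / 4.7648 = 3.988 m

z_c = 3.99 m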